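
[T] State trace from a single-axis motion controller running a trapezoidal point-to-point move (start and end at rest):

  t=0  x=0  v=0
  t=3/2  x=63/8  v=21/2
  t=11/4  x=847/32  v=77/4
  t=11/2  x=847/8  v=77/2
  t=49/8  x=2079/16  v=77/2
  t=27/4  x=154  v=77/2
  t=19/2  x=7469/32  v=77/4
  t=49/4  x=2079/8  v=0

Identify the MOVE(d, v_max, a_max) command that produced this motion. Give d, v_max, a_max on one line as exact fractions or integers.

d=2079/8 v_max=77/2 a_max=7

final state: t=49/4, x=2079/8, v=0 → d = 2079/8
a_max = (21/2−0)/(3/2−0) = 7
max v = 77/2 over t∈[11/2,27/4] → v_max = 77/2
check: 77/2·(11/2+5/4) = 2079/8 ✓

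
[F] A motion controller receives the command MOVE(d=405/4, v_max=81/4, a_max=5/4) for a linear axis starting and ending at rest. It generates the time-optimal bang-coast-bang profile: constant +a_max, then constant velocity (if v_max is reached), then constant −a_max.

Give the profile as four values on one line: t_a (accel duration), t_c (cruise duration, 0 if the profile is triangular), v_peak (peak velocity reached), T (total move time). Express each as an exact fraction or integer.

v_max²/a_max = (81/4)²/(5/4) = 6561/20
405/4 < 6561/20 ⇒ no cruise
v_peak = √(405/4·5/4) = √(2025/16) = 45/4
t_a = (45/4)/(5/4) = 9; t_c = 0
T = 2·9 = 18

t_a=9 t_c=0 v_peak=45/4 T=18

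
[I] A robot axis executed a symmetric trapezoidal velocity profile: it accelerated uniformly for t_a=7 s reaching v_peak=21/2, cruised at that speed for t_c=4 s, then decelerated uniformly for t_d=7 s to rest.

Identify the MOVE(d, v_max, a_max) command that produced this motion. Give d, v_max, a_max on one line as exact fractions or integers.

d=231/2 v_max=21/2 a_max=3/2

a_max = (21/2)/7 = 3/2
d_a = ½·21/2·7 = 147/4; d_c = 21/2·4 = 42
d = 2·147/4 + 42 = 231/2
t_c = 4 > 0 so v_max = 21/2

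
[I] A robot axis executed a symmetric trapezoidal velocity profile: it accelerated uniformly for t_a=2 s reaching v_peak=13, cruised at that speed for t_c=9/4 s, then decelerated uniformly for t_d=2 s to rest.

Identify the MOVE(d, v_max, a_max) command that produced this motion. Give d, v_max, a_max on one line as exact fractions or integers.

a_max = 13/2
d_a = ½·13·2 = 13; d_c = 13·9/4 = 117/4
d = 2·13 + 117/4 = 221/4
t_c = 9/4 > 0 so v_max = 13

d=221/4 v_max=13 a_max=13/2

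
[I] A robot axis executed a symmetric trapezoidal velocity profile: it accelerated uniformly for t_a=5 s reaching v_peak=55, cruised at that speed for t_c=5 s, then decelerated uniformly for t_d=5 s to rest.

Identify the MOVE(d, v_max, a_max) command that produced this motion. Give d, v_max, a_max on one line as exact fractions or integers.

a_max = 55/5 = 11
d_a = ½·55·5 = 275/2; d_c = 55·5 = 275
d = 2·275/2 + 275 = 550
t_c = 5 > 0 so v_max = 55

d=550 v_max=55 a_max=11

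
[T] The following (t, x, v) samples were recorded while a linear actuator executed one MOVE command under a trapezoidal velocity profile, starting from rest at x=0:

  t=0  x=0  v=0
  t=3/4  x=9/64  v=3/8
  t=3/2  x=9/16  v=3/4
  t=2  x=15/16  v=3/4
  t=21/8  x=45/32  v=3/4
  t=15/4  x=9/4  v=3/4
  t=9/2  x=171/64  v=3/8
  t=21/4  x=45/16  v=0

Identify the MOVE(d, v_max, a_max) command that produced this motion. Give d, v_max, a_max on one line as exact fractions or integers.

final state: t=21/4, x=45/16, v=0 → d = 45/16
a_max = (3/8−0)/(3/4−0) = 1/2
max v = 3/4 over t∈[3/2,15/4] → v_max = 3/4
check: 3/4·(3/2+9/4) = 45/16 ✓

d=45/16 v_max=3/4 a_max=1/2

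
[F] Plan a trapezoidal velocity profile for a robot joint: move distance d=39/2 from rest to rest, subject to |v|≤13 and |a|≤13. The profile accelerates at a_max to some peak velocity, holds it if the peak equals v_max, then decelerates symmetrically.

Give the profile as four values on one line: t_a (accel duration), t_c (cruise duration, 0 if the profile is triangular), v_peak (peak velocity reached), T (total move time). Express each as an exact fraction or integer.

v_max²/a_max = 13²/13 = 13
39/2 ≥ 13 so v_max reached
t_a = 13/13 = 1; v_peak = 13
d_cruise = 39/2 − 13 = 13/2; t_c = (13/2)/13 = 1/2
T = 2·1 + 1/2 = 5/2

t_a=1 t_c=1/2 v_peak=13 T=5/2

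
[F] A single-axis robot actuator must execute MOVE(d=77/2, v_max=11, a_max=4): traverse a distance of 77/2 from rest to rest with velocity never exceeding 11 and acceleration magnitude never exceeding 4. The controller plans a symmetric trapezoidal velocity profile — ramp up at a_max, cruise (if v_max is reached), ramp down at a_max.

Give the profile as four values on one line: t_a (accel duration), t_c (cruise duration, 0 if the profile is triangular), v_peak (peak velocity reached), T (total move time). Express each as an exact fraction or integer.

t_a=11/4 t_c=3/4 v_peak=11 T=25/4

vₘ²/aₘ = 11²/4 = 121/4
77/2 ≥ 121/4 ⇒ cruise phase
t_a = 11/4; v_peak = 11
d_cruise = 77/2 − 121/4 = 33/4; t_c = (33/4)/11 = 3/4
T = 2·11/4 + 3/4 = 25/4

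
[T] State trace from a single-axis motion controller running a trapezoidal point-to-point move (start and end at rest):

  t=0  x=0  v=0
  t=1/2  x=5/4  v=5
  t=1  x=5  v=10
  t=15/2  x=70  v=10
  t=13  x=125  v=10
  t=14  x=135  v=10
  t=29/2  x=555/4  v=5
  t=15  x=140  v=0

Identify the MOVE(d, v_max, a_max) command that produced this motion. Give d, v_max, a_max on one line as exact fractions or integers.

final state: t=15, x=140, v=0 → d = 140
a_max = (5−0)/(1/2−0) = 10
max v = 10 over t∈[1,14] → v_max = 10
check: 10·(1+13) = 140 ✓

d=140 v_max=10 a_max=10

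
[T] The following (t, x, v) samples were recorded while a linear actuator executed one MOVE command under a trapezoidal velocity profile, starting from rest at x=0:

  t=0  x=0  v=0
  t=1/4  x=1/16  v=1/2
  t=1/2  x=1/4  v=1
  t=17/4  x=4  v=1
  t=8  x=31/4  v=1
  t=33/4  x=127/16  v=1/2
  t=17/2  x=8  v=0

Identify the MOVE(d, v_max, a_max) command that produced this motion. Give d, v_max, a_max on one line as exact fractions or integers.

d=8 v_max=1 a_max=2

final state: t=17/2, x=8, v=0 → d = 8
a_max = (1/2−0)/(1/4−0) = 2
max v = 1 over t∈[1/2,8] → v_max = 1
check: 1·(1/2+15/2) = 8 ✓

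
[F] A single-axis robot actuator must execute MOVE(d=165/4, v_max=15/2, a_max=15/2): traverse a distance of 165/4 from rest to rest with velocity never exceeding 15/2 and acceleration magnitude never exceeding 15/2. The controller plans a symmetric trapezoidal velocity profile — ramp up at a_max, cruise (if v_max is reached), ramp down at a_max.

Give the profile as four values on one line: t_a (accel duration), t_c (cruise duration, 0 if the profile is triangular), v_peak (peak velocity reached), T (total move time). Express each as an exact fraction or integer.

t_a=1 t_c=9/2 v_peak=15/2 T=13/2

v_max²/a_max = (15/2)²/(15/2) = 15/2
165/4 ≥ 15/2 so v_max reached
t_a = (15/2)/(15/2) = 1; v_peak = 15/2
d_cruise = 165/4 − 15/2 = 135/4; t_c = (135/4)/(15/2) = 9/2
T = 2·1 + 9/2 = 13/2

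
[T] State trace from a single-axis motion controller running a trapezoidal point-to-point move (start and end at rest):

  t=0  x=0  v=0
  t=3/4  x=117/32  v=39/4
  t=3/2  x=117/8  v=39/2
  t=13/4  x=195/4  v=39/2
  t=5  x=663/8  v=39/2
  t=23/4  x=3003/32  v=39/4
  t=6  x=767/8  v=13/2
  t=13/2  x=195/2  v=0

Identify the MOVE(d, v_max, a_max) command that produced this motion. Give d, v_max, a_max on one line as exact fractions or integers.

final state: t=13/2, x=195/2, v=0 → d = 195/2
a_max = (39/4−0)/(3/4−0) = 13
max v = 39/2 over t∈[3/2,5] → v_max = 39/2
check: 39/2·(3/2+7/2) = 195/2 ✓

d=195/2 v_max=39/2 a_max=13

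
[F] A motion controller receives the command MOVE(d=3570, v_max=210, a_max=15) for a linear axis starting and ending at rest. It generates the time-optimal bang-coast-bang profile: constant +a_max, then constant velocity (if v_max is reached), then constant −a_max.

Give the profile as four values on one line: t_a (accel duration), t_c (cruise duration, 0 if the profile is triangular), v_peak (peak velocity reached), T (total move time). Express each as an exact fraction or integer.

t_a=14 t_c=3 v_peak=210 T=31

v_max²/a_max = 210²/15 = 2940
3570 ≥ 2940 ⇒ cruise phase
t_a = 210/15 = 14; v_peak = 210
d_cruise = 3570 − 2940 = 630; t_c = 630/210 = 3
T = 2·14 + 3 = 31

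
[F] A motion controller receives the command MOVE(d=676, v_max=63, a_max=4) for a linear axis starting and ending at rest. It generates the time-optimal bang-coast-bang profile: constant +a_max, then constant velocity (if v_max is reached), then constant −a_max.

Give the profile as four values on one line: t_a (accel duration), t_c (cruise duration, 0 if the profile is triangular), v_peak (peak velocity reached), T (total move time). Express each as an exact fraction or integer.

t_a=13 t_c=0 v_peak=52 T=26

(v_max)²/a_max = 63²/4 = 3969/4
676 < 3969/4 so t_c = 0
v_peak = √(676·4) = √2704 = 52
t_a = 52/4 = 13; t_c = 0
T = 2·13 = 26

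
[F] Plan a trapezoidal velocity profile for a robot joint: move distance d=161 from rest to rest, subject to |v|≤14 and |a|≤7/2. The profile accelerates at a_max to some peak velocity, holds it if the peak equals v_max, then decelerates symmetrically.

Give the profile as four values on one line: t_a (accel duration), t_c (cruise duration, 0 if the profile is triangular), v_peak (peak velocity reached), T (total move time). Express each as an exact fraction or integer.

t_a=4 t_c=15/2 v_peak=14 T=31/2

(v_max)²/a_max = 14²/(7/2) = 56
161 ≥ 56 ⇒ cruise phase
t_a = 14/(7/2) = 4; v_peak = 14
d_cruise = 161 − 56 = 105; t_c = 105/14 = 15/2
T = 2·4 + 15/2 = 31/2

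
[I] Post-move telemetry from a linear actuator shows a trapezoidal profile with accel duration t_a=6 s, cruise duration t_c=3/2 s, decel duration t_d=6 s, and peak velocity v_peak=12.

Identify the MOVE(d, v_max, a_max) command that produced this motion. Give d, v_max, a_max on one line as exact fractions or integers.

a_max = 12/6 = 2
d_a = ½·12·6 = 36; d_c = 12·3/2 = 18
d = 2·36 + 18 = 90
t_c = 3/2 > 0 so v_max = 12

d=90 v_max=12 a_max=2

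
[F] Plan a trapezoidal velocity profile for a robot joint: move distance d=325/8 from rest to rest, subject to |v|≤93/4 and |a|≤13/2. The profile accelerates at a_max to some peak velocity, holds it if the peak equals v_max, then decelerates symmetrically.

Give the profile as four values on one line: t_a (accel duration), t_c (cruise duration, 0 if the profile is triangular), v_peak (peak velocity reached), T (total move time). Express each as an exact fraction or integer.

v_max²/a_max = (93/4)²/(13/2) = 8649/104
325/8 < 8649/104 → triangular
v_peak = √(325/8·13/2) = √(4225/16) = 65/4
t_a = (65/4)/(13/2) = 5/2; t_c = 0
T = 2·5/2 = 5

t_a=5/2 t_c=0 v_peak=65/4 T=5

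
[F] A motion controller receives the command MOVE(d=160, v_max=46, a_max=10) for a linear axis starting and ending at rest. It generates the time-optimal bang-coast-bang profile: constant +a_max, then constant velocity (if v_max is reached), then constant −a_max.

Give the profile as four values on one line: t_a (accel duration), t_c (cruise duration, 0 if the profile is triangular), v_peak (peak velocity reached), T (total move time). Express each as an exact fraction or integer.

t_a=4 t_c=0 v_peak=40 T=8

(v_max)²/a_max = 46²/10 = 1058/5
160 < 1058/5 → triangular
v_peak = √(160·10) = √1600 = 40
t_a = 40/10 = 4; t_c = 0
T = 2·4 = 8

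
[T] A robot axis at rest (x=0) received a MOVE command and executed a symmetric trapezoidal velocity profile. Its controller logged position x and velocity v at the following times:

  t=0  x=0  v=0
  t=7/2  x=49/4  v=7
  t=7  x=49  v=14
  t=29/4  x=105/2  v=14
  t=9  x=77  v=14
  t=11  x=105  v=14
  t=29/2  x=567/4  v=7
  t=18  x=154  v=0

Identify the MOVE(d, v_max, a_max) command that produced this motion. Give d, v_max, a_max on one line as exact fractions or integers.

final state: t=18, x=154, v=0 → d = 154
a_max = (7−0)/(7/2−0) = 2
max v = 14 over t∈[7,11] → v_max = 14
check: 14·(7+4) = 154 ✓

d=154 v_max=14 a_max=2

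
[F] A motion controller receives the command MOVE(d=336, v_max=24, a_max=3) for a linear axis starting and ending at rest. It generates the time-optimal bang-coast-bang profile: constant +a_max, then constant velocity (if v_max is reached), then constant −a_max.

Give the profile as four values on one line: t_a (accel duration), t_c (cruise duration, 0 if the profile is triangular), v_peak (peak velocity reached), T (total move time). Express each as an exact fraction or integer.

t_a=8 t_c=6 v_peak=24 T=22

(v_max)²/a_max = 24²/3 = 192
336 ≥ 192 → trapezoidal
t_a = 24/3 = 8; v_peak = 24
d_cruise = 336 − 192 = 144; t_c = 144/24 = 6
T = 2·8 + 6 = 22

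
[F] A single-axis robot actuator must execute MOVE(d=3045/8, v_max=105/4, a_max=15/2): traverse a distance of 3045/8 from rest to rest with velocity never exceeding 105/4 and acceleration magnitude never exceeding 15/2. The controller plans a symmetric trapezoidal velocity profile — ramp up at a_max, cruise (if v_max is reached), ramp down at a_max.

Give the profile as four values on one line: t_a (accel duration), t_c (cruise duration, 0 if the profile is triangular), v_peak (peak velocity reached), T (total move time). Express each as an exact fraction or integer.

vₘ²/aₘ = (105/4)²/(15/2) = 735/8
3045/8 ≥ 735/8 → trapezoidal
t_a = (105/4)/(15/2) = 7/2; v_peak = 105/4
d_cruise = 3045/8 − 735/8 = 1155/4; t_c = (1155/4)/(105/4) = 11
T = 2·7/2 + 11 = 18

t_a=7/2 t_c=11 v_peak=105/4 T=18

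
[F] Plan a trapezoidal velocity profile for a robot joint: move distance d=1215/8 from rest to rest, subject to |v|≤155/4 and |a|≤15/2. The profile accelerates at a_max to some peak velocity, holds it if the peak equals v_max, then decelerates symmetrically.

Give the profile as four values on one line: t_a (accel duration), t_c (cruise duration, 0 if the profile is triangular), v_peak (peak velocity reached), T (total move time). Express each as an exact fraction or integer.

vₘ²/aₘ = (155/4)²/(15/2) = 4805/24
1215/8 < 4805/24 ⇒ no cruise
v_peak = √(1215/8·15/2) = √(18225/16) = 135/4
t_a = (135/4)/(15/2) = 9/2; t_c = 0
T = 2·9/2 = 9

t_a=9/2 t_c=0 v_peak=135/4 T=9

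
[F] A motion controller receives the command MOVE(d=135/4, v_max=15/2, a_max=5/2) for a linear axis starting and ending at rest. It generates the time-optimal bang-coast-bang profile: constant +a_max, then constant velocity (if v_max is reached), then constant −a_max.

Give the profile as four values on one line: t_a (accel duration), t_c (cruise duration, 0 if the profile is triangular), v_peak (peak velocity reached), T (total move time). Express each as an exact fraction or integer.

t_a=3 t_c=3/2 v_peak=15/2 T=15/2

(v_max)²/a_max = (15/2)²/(5/2) = 45/2
135/4 ≥ 45/2 → trapezoidal
t_a = (15/2)/(5/2) = 3; v_peak = 15/2
d_cruise = 135/4 − 45/2 = 45/4; t_c = (45/4)/(15/2) = 3/2
T = 2·3 + 3/2 = 15/2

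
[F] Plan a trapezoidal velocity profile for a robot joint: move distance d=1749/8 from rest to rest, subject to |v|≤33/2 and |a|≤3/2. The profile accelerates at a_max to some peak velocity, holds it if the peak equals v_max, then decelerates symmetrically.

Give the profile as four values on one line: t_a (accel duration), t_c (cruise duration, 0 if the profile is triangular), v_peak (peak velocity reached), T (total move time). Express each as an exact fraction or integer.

v_max²/a_max = (33/2)²/(3/2) = 363/2
1749/8 ≥ 363/2 so v_max reached
t_a = (33/2)/(3/2) = 11; v_peak = 33/2
d_cruise = 1749/8 − 363/2 = 297/8; t_c = (297/8)/(33/2) = 9/4
T = 2·11 + 9/4 = 97/4

t_a=11 t_c=9/4 v_peak=33/2 T=97/4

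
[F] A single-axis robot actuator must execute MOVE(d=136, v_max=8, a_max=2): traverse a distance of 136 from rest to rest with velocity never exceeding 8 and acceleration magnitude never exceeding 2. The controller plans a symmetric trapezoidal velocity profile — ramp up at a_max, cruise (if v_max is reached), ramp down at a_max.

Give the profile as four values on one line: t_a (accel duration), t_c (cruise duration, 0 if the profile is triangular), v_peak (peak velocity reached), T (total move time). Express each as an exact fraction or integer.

t_a=4 t_c=13 v_peak=8 T=21

vₘ²/aₘ = 8²/2 = 32
136 ≥ 32 so v_max reached
t_a = 8/2 = 4; v_peak = 8
d_cruise = 136 − 32 = 104; t_c = 104/8 = 13
T = 2·4 + 13 = 21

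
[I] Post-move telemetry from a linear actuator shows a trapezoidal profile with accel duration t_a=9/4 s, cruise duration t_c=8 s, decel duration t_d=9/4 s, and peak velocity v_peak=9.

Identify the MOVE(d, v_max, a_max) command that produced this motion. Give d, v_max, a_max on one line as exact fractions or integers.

a_max = 9/(9/4) = 4
d_a = ½·9·9/4 = 81/8; d_c = 9·8 = 72
d = 2·81/8 + 72 = 369/4
t_c = 8 > 0 → v_max = v_peak = 9

d=369/4 v_max=9 a_max=4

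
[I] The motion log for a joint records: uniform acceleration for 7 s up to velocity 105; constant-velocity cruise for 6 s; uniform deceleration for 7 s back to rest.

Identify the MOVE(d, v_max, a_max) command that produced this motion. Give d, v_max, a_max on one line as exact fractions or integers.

a_max = 105/7 = 15
d_a = ½·105·7 = 735/2; d_c = 105·6 = 630
d = 2·735/2 + 630 = 1365
t_c = 6 > 0 ⇒ limit active, v_max = 105

d=1365 v_max=105 a_max=15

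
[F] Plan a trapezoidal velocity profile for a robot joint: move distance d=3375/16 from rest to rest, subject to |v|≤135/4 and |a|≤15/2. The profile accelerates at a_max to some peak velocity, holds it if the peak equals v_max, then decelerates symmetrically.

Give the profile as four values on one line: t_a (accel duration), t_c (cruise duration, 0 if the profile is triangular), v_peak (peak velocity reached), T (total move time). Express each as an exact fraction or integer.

t_a=9/2 t_c=7/4 v_peak=135/4 T=43/4

v_max²/a_max = (135/4)²/(15/2) = 1215/8
3375/16 ≥ 1215/8 so v_max reached
t_a = (135/4)/(15/2) = 9/2; v_peak = 135/4
d_cruise = 3375/16 − 1215/8 = 945/16; t_c = (945/16)/(135/4) = 7/4
T = 2·9/2 + 7/4 = 43/4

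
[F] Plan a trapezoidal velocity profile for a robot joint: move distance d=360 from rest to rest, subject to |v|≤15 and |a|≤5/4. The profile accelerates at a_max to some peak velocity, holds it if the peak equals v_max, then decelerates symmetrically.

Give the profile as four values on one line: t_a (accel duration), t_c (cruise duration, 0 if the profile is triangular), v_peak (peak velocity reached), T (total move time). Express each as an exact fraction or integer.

(v_max)²/a_max = 15²/(5/4) = 180
360 ≥ 180 so v_max reached
t_a = 15/(5/4) = 12; v_peak = 15
d_cruise = 360 − 180 = 180; t_c = 180/15 = 12
T = 2·12 + 12 = 36

t_a=12 t_c=12 v_peak=15 T=36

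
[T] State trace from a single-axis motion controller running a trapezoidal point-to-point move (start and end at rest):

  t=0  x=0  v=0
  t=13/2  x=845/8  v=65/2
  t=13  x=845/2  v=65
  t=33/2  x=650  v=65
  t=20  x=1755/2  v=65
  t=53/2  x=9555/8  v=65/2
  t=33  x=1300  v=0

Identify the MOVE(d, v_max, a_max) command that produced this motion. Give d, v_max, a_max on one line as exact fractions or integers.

final state: t=33, x=1300, v=0 → d = 1300
a_max = (65/2−0)/(13/2−0) = 5
max v = 65 over t∈[13,20] → v_max = 65
check: 65·(13+7) = 1300 ✓

d=1300 v_max=65 a_max=5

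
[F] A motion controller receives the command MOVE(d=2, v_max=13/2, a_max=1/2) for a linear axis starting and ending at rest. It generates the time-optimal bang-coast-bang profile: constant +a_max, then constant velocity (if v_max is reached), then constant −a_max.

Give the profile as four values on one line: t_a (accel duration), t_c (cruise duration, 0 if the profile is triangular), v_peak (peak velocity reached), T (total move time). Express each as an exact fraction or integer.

vₘ²/aₘ = (13/2)²/(1/2) = 169/2
2 < 169/2 → triangular
v_peak = √(2·1/2) = √1 = 1
t_a = 1/(1/2) = 2; t_c = 0
T = 2·2 = 4

t_a=2 t_c=0 v_peak=1 T=4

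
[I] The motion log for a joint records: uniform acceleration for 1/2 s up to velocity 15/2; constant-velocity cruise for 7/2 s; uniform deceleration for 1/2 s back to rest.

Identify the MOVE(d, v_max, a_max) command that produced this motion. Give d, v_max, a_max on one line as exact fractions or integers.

a_max = (15/2)/(1/2) = 15
d_a = ½·15/2·1/2 = 15/8; d_c = 15/2·7/2 = 105/4
d = 2·15/8 + 105/4 = 30
t_c = 7/2 > 0 so v_max = 15/2

d=30 v_max=15/2 a_max=15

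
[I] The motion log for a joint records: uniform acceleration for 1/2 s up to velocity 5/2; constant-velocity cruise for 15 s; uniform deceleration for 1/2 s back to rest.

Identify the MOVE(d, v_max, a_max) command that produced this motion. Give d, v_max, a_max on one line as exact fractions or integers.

d=155/4 v_max=5/2 a_max=5

a_max = (5/2)/(1/2) = 5
d_a = ½·5/2·1/2 = 5/8; d_c = 5/2·15 = 75/2
d = 2·5/8 + 75/2 = 155/4
t_c = 15 > 0 → v_max = v_peak = 5/2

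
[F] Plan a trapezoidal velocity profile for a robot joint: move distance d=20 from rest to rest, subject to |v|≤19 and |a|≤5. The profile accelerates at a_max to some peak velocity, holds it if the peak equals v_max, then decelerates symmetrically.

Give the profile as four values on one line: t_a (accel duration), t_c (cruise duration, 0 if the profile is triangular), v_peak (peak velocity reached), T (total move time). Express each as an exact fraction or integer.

t_a=2 t_c=0 v_peak=10 T=4

vₘ²/aₘ = 19²/5 = 361/5
20 < 361/5 ⇒ no cruise
v_peak = √(20·5) = √100 = 10
t_a = 10/5 = 2; t_c = 0
T = 2·2 = 4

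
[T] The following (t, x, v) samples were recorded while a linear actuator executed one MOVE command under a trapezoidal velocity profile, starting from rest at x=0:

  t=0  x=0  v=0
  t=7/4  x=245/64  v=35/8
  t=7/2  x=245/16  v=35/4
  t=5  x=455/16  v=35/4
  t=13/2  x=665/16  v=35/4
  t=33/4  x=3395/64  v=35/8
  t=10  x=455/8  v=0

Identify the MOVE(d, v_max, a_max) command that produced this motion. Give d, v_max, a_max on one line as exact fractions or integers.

final state: t=10, x=455/8, v=0 → d = 455/8
a_max = (35/8−0)/(7/4−0) = 5/2
max v = 35/4 over t∈[7/2,13/2] → v_max = 35/4
check: 35/4·(7/2+3) = 455/8 ✓

d=455/8 v_max=35/4 a_max=5/2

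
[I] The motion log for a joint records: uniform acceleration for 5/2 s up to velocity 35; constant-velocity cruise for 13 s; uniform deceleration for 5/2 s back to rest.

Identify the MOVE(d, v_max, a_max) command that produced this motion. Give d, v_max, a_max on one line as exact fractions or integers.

a_max = 35/(5/2) = 14
d_a = ½·35·5/2 = 175/4; d_c = 35·13 = 455
d = 2·175/4 + 455 = 1085/2
t_c = 13 > 0 so v_max = 35

d=1085/2 v_max=35 a_max=14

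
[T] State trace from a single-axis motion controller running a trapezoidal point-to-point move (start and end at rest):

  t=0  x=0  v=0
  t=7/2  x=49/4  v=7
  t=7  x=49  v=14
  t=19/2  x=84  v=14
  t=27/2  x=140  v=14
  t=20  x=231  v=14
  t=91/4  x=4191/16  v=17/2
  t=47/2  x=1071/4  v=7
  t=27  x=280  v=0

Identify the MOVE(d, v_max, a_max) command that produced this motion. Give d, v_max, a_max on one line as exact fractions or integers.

d=280 v_max=14 a_max=2

final state: t=27, x=280, v=0 → d = 280
a_max = (7−0)/(7/2−0) = 2
max v = 14 over t∈[7,20] → v_max = 14
check: 14·(7+13) = 280 ✓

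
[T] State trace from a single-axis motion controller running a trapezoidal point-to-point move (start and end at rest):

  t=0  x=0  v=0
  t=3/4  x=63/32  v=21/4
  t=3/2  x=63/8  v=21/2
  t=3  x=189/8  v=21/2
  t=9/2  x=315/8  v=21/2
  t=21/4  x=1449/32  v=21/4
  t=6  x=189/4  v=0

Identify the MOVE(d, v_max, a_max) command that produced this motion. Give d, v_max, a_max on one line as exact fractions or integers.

d=189/4 v_max=21/2 a_max=7

final state: t=6, x=189/4, v=0 → d = 189/4
a_max = (21/4−0)/(3/4−0) = 7
max v = 21/2 over t∈[3/2,9/2] → v_max = 21/2
check: 21/2·(3/2+3) = 189/4 ✓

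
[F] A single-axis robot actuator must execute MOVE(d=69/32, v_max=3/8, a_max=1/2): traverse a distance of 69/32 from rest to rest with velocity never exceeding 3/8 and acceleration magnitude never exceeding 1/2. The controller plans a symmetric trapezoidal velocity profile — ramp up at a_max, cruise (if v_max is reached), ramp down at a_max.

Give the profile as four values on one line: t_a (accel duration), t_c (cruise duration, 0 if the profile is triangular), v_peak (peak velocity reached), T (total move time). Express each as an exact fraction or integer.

t_a=3/4 t_c=5 v_peak=3/8 T=13/2

vₘ²/aₘ = (3/8)²/(1/2) = 9/32
69/32 ≥ 9/32 so v_max reached
t_a = (3/8)/(1/2) = 3/4; v_peak = 3/8
d_cruise = 69/32 − 9/32 = 15/8; t_c = (15/8)/(3/8) = 5
T = 2·3/4 + 5 = 13/2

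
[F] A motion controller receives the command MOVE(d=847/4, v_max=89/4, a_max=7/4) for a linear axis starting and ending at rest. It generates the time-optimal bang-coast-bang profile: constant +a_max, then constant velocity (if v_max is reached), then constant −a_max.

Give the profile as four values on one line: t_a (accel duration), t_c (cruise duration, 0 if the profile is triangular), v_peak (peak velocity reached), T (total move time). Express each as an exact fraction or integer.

t_a=11 t_c=0 v_peak=77/4 T=22

vₘ²/aₘ = (89/4)²/(7/4) = 7921/28
847/4 < 7921/28 → triangular
v_peak = √(847/4·7/4) = √(5929/16) = 77/4
t_a = (77/4)/(7/4) = 11; t_c = 0
T = 2·11 = 22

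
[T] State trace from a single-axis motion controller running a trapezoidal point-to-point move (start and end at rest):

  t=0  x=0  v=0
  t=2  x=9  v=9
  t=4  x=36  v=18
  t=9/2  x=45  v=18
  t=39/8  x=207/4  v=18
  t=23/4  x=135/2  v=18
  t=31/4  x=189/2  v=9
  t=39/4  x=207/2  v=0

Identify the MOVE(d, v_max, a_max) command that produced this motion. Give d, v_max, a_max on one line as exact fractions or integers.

d=207/2 v_max=18 a_max=9/2

final state: t=39/4, x=207/2, v=0 → d = 207/2
a_max = (9−0)/(2−0) = 9/2
max v = 18 over t∈[4,23/4] → v_max = 18
check: 18·(4+7/4) = 207/2 ✓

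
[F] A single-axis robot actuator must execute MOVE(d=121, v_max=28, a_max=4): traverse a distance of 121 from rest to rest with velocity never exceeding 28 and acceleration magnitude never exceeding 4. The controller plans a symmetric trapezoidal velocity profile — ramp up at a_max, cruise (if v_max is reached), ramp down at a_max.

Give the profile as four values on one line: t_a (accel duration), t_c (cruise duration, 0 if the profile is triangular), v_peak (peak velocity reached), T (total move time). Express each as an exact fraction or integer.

vₘ²/aₘ = 28²/4 = 196
121 < 196 ⇒ no cruise
v_peak = √(121·4) = √484 = 22
t_a = 22/4 = 11/2; t_c = 0
T = 2·11/2 = 11

t_a=11/2 t_c=0 v_peak=22 T=11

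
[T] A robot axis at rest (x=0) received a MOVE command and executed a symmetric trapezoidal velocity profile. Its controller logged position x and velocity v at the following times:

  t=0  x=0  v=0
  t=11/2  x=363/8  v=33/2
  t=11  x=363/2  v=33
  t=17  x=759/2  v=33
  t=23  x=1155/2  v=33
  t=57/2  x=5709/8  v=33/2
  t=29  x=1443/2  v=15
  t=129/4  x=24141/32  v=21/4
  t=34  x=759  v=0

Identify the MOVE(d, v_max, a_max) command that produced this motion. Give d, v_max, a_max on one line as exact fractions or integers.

final state: t=34, x=759, v=0 → d = 759
a_max = (33/2−0)/(11/2−0) = 3
max v = 33 over t∈[11,23] → v_max = 33
check: 33·(11+12) = 759 ✓

d=759 v_max=33 a_max=3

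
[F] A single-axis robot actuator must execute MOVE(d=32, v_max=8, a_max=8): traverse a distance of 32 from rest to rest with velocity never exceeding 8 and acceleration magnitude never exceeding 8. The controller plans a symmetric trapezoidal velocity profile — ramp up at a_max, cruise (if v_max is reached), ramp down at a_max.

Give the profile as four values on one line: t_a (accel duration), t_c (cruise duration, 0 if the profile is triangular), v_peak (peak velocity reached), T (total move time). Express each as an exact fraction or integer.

t_a=1 t_c=3 v_peak=8 T=5

(v_max)²/a_max = 8²/8 = 8
32 ≥ 8 → trapezoidal
t_a = 8/8 = 1; v_peak = 8
d_cruise = 32 − 8 = 24; t_c = 24/8 = 3
T = 2·1 + 3 = 5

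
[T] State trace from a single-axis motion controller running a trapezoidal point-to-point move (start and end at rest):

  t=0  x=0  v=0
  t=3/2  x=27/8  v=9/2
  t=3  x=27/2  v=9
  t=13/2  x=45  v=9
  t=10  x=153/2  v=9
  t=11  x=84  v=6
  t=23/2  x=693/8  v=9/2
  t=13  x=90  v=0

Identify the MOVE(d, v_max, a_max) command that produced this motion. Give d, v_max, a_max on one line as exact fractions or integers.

final state: t=13, x=90, v=0 → d = 90
a_max = (9/2−0)/(3/2−0) = 3
max v = 9 over t∈[3,10] → v_max = 9
check: 9·(3+7) = 90 ✓

d=90 v_max=9 a_max=3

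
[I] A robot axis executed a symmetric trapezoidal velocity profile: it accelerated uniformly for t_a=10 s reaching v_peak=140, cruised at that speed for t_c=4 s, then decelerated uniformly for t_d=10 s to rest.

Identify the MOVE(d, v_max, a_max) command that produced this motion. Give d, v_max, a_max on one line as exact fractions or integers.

a_max = 140/10 = 14
d_a = ½·140·10 = 700; d_c = 140·4 = 560
d = 2·700 + 560 = 1960
t_c = 4 > 0 ⇒ limit active, v_max = 140

d=1960 v_max=140 a_max=14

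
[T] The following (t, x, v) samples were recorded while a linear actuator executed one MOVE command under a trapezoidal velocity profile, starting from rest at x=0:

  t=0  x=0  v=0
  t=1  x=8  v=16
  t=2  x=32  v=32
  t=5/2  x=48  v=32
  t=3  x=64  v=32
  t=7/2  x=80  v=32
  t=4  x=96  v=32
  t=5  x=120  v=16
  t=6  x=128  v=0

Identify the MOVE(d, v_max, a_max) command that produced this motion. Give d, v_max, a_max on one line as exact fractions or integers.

final state: t=6, x=128, v=0 → d = 128
a_max = (16−0)/(1−0) = 16
max v = 32 over t∈[2,4] → v_max = 32
check: 32·(2+2) = 128 ✓

d=128 v_max=32 a_max=16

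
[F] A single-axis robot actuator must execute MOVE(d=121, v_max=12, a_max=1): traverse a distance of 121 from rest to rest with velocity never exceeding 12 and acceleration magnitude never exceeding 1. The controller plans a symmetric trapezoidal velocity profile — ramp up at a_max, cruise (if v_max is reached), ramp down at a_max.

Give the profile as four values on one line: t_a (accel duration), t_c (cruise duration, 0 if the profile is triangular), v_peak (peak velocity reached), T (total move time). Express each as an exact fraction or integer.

v_max²/a_max = 12²/1 = 144
121 < 144 ⇒ no cruise
v_peak = √(121·1) = √121 = 11
t_a = 11/1 = 11; t_c = 0
T = 2·11 = 22

t_a=11 t_c=0 v_peak=11 T=22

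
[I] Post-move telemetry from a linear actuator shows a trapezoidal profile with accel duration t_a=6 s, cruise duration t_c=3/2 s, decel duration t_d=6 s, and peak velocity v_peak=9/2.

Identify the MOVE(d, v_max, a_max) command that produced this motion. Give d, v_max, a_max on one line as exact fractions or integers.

d=135/4 v_max=9/2 a_max=3/4

a_max = (9/2)/6 = 3/4
d_a = ½·9/2·6 = 27/2; d_c = 9/2·3/2 = 27/4
d = 2·27/2 + 27/4 = 135/4
t_c = 3/2 > 0 so v_max = 9/2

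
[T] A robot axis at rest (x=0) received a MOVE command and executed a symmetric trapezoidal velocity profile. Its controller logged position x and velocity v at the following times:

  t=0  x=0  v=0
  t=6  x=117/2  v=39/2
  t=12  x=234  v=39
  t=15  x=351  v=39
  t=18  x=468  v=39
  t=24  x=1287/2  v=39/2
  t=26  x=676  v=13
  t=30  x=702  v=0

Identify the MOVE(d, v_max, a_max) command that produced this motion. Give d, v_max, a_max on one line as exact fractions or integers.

d=702 v_max=39 a_max=13/4

final state: t=30, x=702, v=0 → d = 702
a_max = (39/2−0)/(6−0) = 13/4
max v = 39 over t∈[12,18] → v_max = 39
check: 39·(12+6) = 702 ✓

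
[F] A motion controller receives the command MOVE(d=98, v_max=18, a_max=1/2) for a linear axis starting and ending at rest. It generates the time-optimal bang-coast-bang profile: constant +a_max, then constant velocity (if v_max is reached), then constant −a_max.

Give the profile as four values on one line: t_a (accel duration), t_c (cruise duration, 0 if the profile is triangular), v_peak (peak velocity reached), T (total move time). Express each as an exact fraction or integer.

v_max²/a_max = 18²/(1/2) = 648
98 < 648 → triangular
v_peak = √(98·1/2) = √49 = 7
t_a = 7/(1/2) = 14; t_c = 0
T = 2·14 = 28

t_a=14 t_c=0 v_peak=7 T=28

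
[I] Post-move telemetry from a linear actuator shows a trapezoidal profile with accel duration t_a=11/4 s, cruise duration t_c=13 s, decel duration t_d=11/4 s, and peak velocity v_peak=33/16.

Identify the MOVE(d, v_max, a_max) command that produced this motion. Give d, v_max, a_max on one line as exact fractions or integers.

d=2079/64 v_max=33/16 a_max=3/4

a_max = (33/16)/(11/4) = 3/4
d_a = ½·33/16·11/4 = 363/128; d_c = 33/16·13 = 429/16
d = 2·363/128 + 429/16 = 2079/64
t_c = 13 > 0 → v_max = v_peak = 33/16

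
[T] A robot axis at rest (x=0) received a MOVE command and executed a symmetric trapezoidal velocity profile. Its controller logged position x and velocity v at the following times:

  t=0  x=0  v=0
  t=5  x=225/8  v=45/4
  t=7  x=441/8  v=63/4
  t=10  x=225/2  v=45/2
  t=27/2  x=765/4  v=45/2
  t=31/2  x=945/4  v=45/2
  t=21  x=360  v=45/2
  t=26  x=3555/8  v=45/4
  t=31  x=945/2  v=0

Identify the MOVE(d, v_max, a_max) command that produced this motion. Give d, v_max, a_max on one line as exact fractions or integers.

final state: t=31, x=945/2, v=0 → d = 945/2
a_max = (45/4−0)/(5−0) = 9/4
max v = 45/2 over t∈[10,21] → v_max = 45/2
check: 45/2·(10+11) = 945/2 ✓

d=945/2 v_max=45/2 a_max=9/4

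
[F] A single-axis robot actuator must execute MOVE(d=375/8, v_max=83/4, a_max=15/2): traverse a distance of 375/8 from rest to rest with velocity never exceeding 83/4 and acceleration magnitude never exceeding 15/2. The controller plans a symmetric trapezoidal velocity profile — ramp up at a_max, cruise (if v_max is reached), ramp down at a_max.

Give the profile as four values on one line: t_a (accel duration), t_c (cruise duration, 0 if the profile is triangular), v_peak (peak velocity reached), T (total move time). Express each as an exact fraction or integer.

t_a=5/2 t_c=0 v_peak=75/4 T=5

vₘ²/aₘ = (83/4)²/(15/2) = 6889/120
375/8 < 6889/120 so t_c = 0
v_peak = √(375/8·15/2) = √(5625/16) = 75/4
t_a = (75/4)/(15/2) = 5/2; t_c = 0
T = 2·5/2 = 5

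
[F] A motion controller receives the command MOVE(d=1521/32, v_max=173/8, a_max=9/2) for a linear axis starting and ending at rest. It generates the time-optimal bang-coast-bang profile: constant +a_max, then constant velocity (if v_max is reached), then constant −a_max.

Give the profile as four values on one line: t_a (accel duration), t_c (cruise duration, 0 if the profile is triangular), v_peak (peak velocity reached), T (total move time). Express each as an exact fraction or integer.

t_a=13/4 t_c=0 v_peak=117/8 T=13/2

v_max²/a_max = (173/8)²/(9/2) = 29929/288
1521/32 < 29929/288 so t_c = 0
v_peak = √(1521/32·9/2) = √(13689/64) = 117/8
t_a = (117/8)/(9/2) = 13/4; t_c = 0
T = 2·13/4 = 13/2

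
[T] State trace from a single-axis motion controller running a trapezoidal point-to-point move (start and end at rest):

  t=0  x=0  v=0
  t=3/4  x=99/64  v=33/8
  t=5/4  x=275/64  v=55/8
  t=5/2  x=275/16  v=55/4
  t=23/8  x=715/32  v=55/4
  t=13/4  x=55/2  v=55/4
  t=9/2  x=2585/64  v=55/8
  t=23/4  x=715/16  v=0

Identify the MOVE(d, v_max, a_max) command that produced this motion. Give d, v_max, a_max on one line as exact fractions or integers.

final state: t=23/4, x=715/16, v=0 → d = 715/16
a_max = (33/8−0)/(3/4−0) = 11/2
max v = 55/4 over t∈[5/2,13/4] → v_max = 55/4
check: 55/4·(5/2+3/4) = 715/16 ✓

d=715/16 v_max=55/4 a_max=11/2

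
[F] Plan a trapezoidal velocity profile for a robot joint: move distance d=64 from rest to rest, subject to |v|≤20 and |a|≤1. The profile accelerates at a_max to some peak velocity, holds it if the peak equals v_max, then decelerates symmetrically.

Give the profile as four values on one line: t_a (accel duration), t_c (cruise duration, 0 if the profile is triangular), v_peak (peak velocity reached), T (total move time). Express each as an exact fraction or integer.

vₘ²/aₘ = 20²/1 = 400
64 < 400 ⇒ no cruise
v_peak = √(64·1) = √64 = 8
t_a = 8/1 = 8; t_c = 0
T = 2·8 = 16

t_a=8 t_c=0 v_peak=8 T=16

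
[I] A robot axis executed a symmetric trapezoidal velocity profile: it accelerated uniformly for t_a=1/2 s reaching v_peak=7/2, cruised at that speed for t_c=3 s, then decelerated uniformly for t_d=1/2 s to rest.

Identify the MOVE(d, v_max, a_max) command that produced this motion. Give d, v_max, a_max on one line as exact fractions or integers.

d=49/4 v_max=7/2 a_max=7

a_max = (7/2)/(1/2) = 7
d_a = ½·7/2·1/2 = 7/8; d_c = 7/2·3 = 21/2
d = 2·7/8 + 21/2 = 49/4
t_c = 3 > 0 → v_max = v_peak = 7/2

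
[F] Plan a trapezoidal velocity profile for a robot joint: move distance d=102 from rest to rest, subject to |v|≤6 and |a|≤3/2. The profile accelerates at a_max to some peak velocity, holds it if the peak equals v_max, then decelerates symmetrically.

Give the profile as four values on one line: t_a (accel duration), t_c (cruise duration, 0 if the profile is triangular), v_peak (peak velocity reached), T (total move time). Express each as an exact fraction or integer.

(v_max)²/a_max = 6²/(3/2) = 24
102 ≥ 24 → trapezoidal
t_a = 6/(3/2) = 4; v_peak = 6
d_cruise = 102 − 24 = 78; t_c = 78/6 = 13
T = 2·4 + 13 = 21

t_a=4 t_c=13 v_peak=6 T=21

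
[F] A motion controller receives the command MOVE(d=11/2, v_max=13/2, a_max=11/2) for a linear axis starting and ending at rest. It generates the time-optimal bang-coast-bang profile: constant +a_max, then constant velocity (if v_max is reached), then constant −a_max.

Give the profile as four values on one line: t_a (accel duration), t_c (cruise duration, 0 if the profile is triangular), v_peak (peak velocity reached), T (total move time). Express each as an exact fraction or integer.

(v_max)²/a_max = (13/2)²/(11/2) = 169/22
11/2 < 169/22 → triangular
v_peak = √(11/2·11/2) = √(121/4) = 11/2
t_a = (11/2)/(11/2) = 1; t_c = 0
T = 2·1 = 2

t_a=1 t_c=0 v_peak=11/2 T=2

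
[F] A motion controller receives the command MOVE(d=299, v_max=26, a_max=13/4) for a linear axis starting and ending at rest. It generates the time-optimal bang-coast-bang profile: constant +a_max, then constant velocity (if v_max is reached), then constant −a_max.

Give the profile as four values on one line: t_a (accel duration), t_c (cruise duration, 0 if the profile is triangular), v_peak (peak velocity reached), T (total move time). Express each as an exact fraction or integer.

t_a=8 t_c=7/2 v_peak=26 T=39/2

v_max²/a_max = 26²/(13/4) = 208
299 ≥ 208 → trapezoidal
t_a = 26/(13/4) = 8; v_peak = 26
d_cruise = 299 − 208 = 91; t_c = 91/26 = 7/2
T = 2·8 + 7/2 = 39/2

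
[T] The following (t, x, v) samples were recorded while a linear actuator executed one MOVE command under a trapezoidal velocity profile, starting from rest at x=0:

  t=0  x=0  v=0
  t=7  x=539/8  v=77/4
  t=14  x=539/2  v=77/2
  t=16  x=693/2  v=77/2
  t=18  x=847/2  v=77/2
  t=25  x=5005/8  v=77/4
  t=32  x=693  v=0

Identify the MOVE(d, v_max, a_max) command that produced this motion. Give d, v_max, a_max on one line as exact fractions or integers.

d=693 v_max=77/2 a_max=11/4

final state: t=32, x=693, v=0 → d = 693
a_max = (77/4−0)/(7−0) = 11/4
max v = 77/2 over t∈[14,18] → v_max = 77/2
check: 77/2·(14+4) = 693 ✓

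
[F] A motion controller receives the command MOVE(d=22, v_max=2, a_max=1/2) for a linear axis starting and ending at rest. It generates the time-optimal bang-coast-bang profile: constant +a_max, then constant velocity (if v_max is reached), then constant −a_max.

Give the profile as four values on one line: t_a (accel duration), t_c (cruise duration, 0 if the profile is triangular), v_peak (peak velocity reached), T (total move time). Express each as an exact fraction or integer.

v_max²/a_max = 2²/(1/2) = 8
22 ≥ 8 so v_max reached
t_a = 2/(1/2) = 4; v_peak = 2
d_cruise = 22 − 8 = 14; t_c = 14/2 = 7
T = 2·4 + 7 = 15

t_a=4 t_c=7 v_peak=2 T=15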